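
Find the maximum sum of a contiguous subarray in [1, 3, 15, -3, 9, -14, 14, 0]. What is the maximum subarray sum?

Using Kadane's algorithm on [1, 3, 15, -3, 9, -14, 14, 0]:

Scanning through the array:
Position 1 (value 3): max_ending_here = 4, max_so_far = 4
Position 2 (value 15): max_ending_here = 19, max_so_far = 19
Position 3 (value -3): max_ending_here = 16, max_so_far = 19
Position 4 (value 9): max_ending_here = 25, max_so_far = 25
Position 5 (value -14): max_ending_here = 11, max_so_far = 25
Position 6 (value 14): max_ending_here = 25, max_so_far = 25
Position 7 (value 0): max_ending_here = 25, max_so_far = 25

Maximum subarray: [1, 3, 15, -3, 9]
Maximum sum: 25

The maximum subarray is [1, 3, 15, -3, 9] with sum 25. This subarray runs from index 0 to index 4.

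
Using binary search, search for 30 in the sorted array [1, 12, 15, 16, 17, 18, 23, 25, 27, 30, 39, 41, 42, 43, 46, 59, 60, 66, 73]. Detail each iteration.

Binary search for 30 in [1, 12, 15, 16, 17, 18, 23, 25, 27, 30, 39, 41, 42, 43, 46, 59, 60, 66, 73]:

lo=0, hi=18, mid=9, arr[mid]=30 -> Found target at index 9!

Binary search finds 30 at index 9 after 1 comparisons. The search repeatedly halves the search space by comparing with the middle element.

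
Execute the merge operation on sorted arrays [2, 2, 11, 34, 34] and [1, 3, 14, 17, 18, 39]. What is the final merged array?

Merging process:

Compare 2 vs 1: take 1 from right. Merged: [1]
Compare 2 vs 3: take 2 from left. Merged: [1, 2]
Compare 2 vs 3: take 2 from left. Merged: [1, 2, 2]
Compare 11 vs 3: take 3 from right. Merged: [1, 2, 2, 3]
Compare 11 vs 14: take 11 from left. Merged: [1, 2, 2, 3, 11]
Compare 34 vs 14: take 14 from right. Merged: [1, 2, 2, 3, 11, 14]
Compare 34 vs 17: take 17 from right. Merged: [1, 2, 2, 3, 11, 14, 17]
Compare 34 vs 18: take 18 from right. Merged: [1, 2, 2, 3, 11, 14, 17, 18]
Compare 34 vs 39: take 34 from left. Merged: [1, 2, 2, 3, 11, 14, 17, 18, 34]
Compare 34 vs 39: take 34 from left. Merged: [1, 2, 2, 3, 11, 14, 17, 18, 34, 34]
Append remaining from right: [39]. Merged: [1, 2, 2, 3, 11, 14, 17, 18, 34, 34, 39]

Final merged array: [1, 2, 2, 3, 11, 14, 17, 18, 34, 34, 39]
Total comparisons: 10

The merged array is [1, 2, 2, 3, 11, 14, 17, 18, 34, 34, 39], requiring 10 comparisons. The merge step runs in O(n) time where n is the total number of elements.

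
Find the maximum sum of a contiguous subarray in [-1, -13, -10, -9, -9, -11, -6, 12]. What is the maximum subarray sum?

Using Kadane's algorithm on [-1, -13, -10, -9, -9, -11, -6, 12]:

Scanning through the array:
Position 1 (value -13): max_ending_here = -13, max_so_far = -1
Position 2 (value -10): max_ending_here = -10, max_so_far = -1
Position 3 (value -9): max_ending_here = -9, max_so_far = -1
Position 4 (value -9): max_ending_here = -9, max_so_far = -1
Position 5 (value -11): max_ending_here = -11, max_so_far = -1
Position 6 (value -6): max_ending_here = -6, max_so_far = -1
Position 7 (value 12): max_ending_here = 12, max_so_far = 12

Maximum subarray: [12]
Maximum sum: 12

The maximum subarray is [12] with sum 12. This subarray runs from index 7 to index 7.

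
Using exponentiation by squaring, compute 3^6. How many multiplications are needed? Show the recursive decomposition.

Computing 3^6 by squaring (build up from 3^1; each line after the first costs one multiplication):

3^1 = 3
3^2 = (3^1)^2 = 3^2 = 9
3^3 = 3 * 3^2 = 3 * 9 = 27
3^6 = (3^3)^2 = 27^2 = 729

Result: 729
Multiplications needed: 3 (3 lines after 3^1)

3^6 = 729. Using exponentiation by squaring, this requires 3 multiplications. The key idea: if the exponent is even, square the half-power; if odd, multiply by the base once.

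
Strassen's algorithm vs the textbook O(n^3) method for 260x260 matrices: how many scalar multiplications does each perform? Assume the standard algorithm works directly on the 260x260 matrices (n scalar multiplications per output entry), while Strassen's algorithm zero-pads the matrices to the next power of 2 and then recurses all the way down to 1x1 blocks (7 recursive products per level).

Matrix multiplication for 260x260 matrices:

Strassen's algorithm requires power-of-2 dimensions. Pad 260x260 to 512x512 (next power of 2).

Standard algorithm: 260^3 = 17576000 multiplications
Strassen's algorithm: 7^(log2(512)) = 7^9 = 40353607 multiplications
Difference: 17576000 - 40353607 = -22777607 (Strassen uses MORE here due to padding overhead — for small or just-over-power-of-2 n, padding can outweigh the per-level savings)

Standard: 17576000 multiplications (260^3). Strassen: 40353607 multiplications (7^9, after padding to 512x512). Strassen reduces 8 recursive multiplications to 7 at each level.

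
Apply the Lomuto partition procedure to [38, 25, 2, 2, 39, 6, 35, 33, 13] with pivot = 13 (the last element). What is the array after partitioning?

Lomuto partition with pivot = 13:

Initial array: [38, 25, 2, 2, 39, 6, 35, 33, 13]

arr[0]=38 > 13: no swap
arr[1]=25 > 13: no swap
arr[2]=2 <= 13: swap with position 0, array becomes [2, 25, 38, 2, 39, 6, 35, 33, 13]
arr[3]=2 <= 13: swap with position 1, array becomes [2, 2, 38, 25, 39, 6, 35, 33, 13]
arr[4]=39 > 13: no swap
arr[5]=6 <= 13: swap with position 2, array becomes [2, 2, 6, 25, 39, 38, 35, 33, 13]
arr[6]=35 > 13: no swap
arr[7]=33 > 13: no swap

Place pivot at position 3: [2, 2, 6, 13, 39, 38, 35, 33, 25]
Pivot position: 3

After partitioning with pivot 13, the array becomes [2, 2, 6, 13, 39, 38, 35, 33, 25]. The pivot is placed at index 3. All elements to the left of the pivot are <= 13, and all elements to the right are > 13.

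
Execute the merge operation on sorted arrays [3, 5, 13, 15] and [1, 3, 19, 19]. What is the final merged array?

Merging process:

Compare 3 vs 1: take 1 from right. Merged: [1]
Compare 3 vs 3: take 3 from left. Merged: [1, 3]
Compare 5 vs 3: take 3 from right. Merged: [1, 3, 3]
Compare 5 vs 19: take 5 from left. Merged: [1, 3, 3, 5]
Compare 13 vs 19: take 13 from left. Merged: [1, 3, 3, 5, 13]
Compare 15 vs 19: take 15 from left. Merged: [1, 3, 3, 5, 13, 15]
Append remaining from right: [19, 19]. Merged: [1, 3, 3, 5, 13, 15, 19, 19]

Final merged array: [1, 3, 3, 5, 13, 15, 19, 19]
Total comparisons: 6

The merged array is [1, 3, 3, 5, 13, 15, 19, 19], requiring 6 comparisons. The merge step runs in O(n) time where n is the total number of elements.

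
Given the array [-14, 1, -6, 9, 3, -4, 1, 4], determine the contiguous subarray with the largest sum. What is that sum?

Using Kadane's algorithm on [-14, 1, -6, 9, 3, -4, 1, 4]:

Scanning through the array:
Position 1 (value 1): max_ending_here = 1, max_so_far = 1
Position 2 (value -6): max_ending_here = -5, max_so_far = 1
Position 3 (value 9): max_ending_here = 9, max_so_far = 9
Position 4 (value 3): max_ending_here = 12, max_so_far = 12
Position 5 (value -4): max_ending_here = 8, max_so_far = 12
Position 6 (value 1): max_ending_here = 9, max_so_far = 12
Position 7 (value 4): max_ending_here = 13, max_so_far = 13

Maximum subarray: [9, 3, -4, 1, 4]
Maximum sum: 13

The maximum subarray is [9, 3, -4, 1, 4] with sum 13. This subarray runs from index 3 to index 7.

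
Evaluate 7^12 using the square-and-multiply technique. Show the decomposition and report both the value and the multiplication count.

Computing 7^12 by squaring (build up from 7^1; each line after the first costs one multiplication):

7^1 = 7
7^2 = (7^1)^2 = 7^2 = 49
7^3 = 7 * 7^2 = 7 * 49 = 343
7^6 = (7^3)^2 = 343^2 = 117649
7^12 = (7^6)^2 = 117649^2 = 13841287201

Result: 13841287201
Multiplications needed: 4 (4 lines after 7^1)

7^12 = 13841287201. Using exponentiation by squaring, this requires 4 multiplications. The key idea: if the exponent is even, square the half-power; if odd, multiply by the base once.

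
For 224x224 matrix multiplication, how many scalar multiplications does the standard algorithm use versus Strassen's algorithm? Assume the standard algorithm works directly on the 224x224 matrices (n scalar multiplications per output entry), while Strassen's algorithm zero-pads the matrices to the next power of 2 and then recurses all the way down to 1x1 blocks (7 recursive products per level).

Matrix multiplication for 224x224 matrices:

Strassen's algorithm requires power-of-2 dimensions. Pad 224x224 to 256x256 (next power of 2).

Standard algorithm: 224^3 = 11239424 multiplications
Strassen's algorithm: 7^(log2(256)) = 7^8 = 5764801 multiplications
Savings: 11239424 - 5764801 = 5474623 multiplications

Standard: 11239424 multiplications (224^3). Strassen: 5764801 multiplications (7^8, after padding to 256x256). Strassen reduces 8 recursive multiplications to 7 at each level.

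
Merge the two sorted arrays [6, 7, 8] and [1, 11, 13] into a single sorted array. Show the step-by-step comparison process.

Merging process:

Compare 6 vs 1: take 1 from right. Merged: [1]
Compare 6 vs 11: take 6 from left. Merged: [1, 6]
Compare 7 vs 11: take 7 from left. Merged: [1, 6, 7]
Compare 8 vs 11: take 8 from left. Merged: [1, 6, 7, 8]
Append remaining from right: [11, 13]. Merged: [1, 6, 7, 8, 11, 13]

Final merged array: [1, 6, 7, 8, 11, 13]
Total comparisons: 4

The merged array is [1, 6, 7, 8, 11, 13], requiring 4 comparisons. The merge step runs in O(n) time where n is the total number of elements.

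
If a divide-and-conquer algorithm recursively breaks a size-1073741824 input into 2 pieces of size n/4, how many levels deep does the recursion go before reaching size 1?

For divide and conquer with division factor 4:

Problem sizes at each level:
Level 0: 1073741824
Level 1: 268435456
Level 2: 67108864
Level 3: 16777216
Level 4: 4194304
Level 5: 1048576
Level 6: 262144
Level 7: 65536
Level 8: 16384
Level 9: 4096
Level 10: 1024
Level 11: 256
Level 12: 64
Level 13: 16
Level 14: 4
Level 15: 1

The root is level 0 and the size-1 base case is level 15 (the tree spans levels 0 through 15, i.e. 16 levels counting the root), so the depth is the number of divisions: log_4(1073741824) = 15

The recursion tree depth is log_4(1073741824) = 15. At each level, the problem size is divided by 4, so it takes 15 divisions to reduce to a base case of size 1. The algorithm makes 2 recursive calls at each level.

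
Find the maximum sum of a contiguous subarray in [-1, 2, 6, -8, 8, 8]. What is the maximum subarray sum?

Using Kadane's algorithm on [-1, 2, 6, -8, 8, 8]:

Scanning through the array:
Position 1 (value 2): max_ending_here = 2, max_so_far = 2
Position 2 (value 6): max_ending_here = 8, max_so_far = 8
Position 3 (value -8): max_ending_here = 0, max_so_far = 8
Position 4 (value 8): max_ending_here = 8, max_so_far = 8
Position 5 (value 8): max_ending_here = 16, max_so_far = 16

Maximum subarray: [2, 6, -8, 8, 8]
Maximum sum: 16

The maximum subarray is [2, 6, -8, 8, 8] with sum 16. This subarray runs from index 1 to index 5.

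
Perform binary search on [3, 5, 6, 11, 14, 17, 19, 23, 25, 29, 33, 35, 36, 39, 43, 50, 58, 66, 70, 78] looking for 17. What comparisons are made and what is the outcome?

Binary search for 17 in [3, 5, 6, 11, 14, 17, 19, 23, 25, 29, 33, 35, 36, 39, 43, 50, 58, 66, 70, 78]:

lo=0, hi=19, mid=9, arr[mid]=29 -> 29 > 17, search left half
lo=0, hi=8, mid=4, arr[mid]=14 -> 14 < 17, search right half
lo=5, hi=8, mid=6, arr[mid]=19 -> 19 > 17, search left half
lo=5, hi=5, mid=5, arr[mid]=17 -> Found target at index 5!

Binary search finds 17 at index 5 after 4 comparisons. The search repeatedly halves the search space by comparing with the middle element.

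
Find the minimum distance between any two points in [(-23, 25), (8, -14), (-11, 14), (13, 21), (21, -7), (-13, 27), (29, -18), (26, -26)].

Computing all pairwise distances among 8 points:

d((-23, 25), (8, -14)) = 49.8197
d((-23, 25), (-11, 14)) = 16.2788
d((-23, 25), (13, 21)) = 36.2215
d((-23, 25), (21, -7)) = 54.4059
d((-23, 25), (-13, 27)) = 10.198
d((-23, 25), (29, -18)) = 67.4759
d((-23, 25), (26, -26)) = 70.7248
d((8, -14), (-11, 14)) = 33.8378
d((8, -14), (13, 21)) = 35.3553
d((8, -14), (21, -7)) = 14.7648
d((8, -14), (-13, 27)) = 46.0652
d((8, -14), (29, -18)) = 21.3776
d((8, -14), (26, -26)) = 21.6333
d((-11, 14), (13, 21)) = 25.0
d((-11, 14), (21, -7)) = 38.2753
d((-11, 14), (-13, 27)) = 13.1529
d((-11, 14), (29, -18)) = 51.225
d((-11, 14), (26, -26)) = 54.4885
d((13, 21), (21, -7)) = 29.1204
d((13, 21), (-13, 27)) = 26.6833
d((13, 21), (29, -18)) = 42.1545
d((13, 21), (26, -26)) = 48.7647
d((21, -7), (-13, 27)) = 48.0833
d((21, -7), (29, -18)) = 13.6015
d((21, -7), (26, -26)) = 19.6469
d((-13, 27), (29, -18)) = 61.5549
d((-13, 27), (26, -26)) = 65.8027
d((29, -18), (26, -26)) = 8.544 <-- minimum

Closest pair: (29, -18) and (26, -26) with distance 8.544

The closest pair is (29, -18) and (26, -26) with Euclidean distance 8.544. For 8 points, brute-force pairwise comparison is shown above. For large n, the divide-and-conquer algorithm (sort by x, recurse on halves, check the dividing strip) achieves O(n log n).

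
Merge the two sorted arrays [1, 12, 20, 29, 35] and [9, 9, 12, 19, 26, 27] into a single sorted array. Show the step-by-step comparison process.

Merging process:

Compare 1 vs 9: take 1 from left. Merged: [1]
Compare 12 vs 9: take 9 from right. Merged: [1, 9]
Compare 12 vs 9: take 9 from right. Merged: [1, 9, 9]
Compare 12 vs 12: take 12 from left. Merged: [1, 9, 9, 12]
Compare 20 vs 12: take 12 from right. Merged: [1, 9, 9, 12, 12]
Compare 20 vs 19: take 19 from right. Merged: [1, 9, 9, 12, 12, 19]
Compare 20 vs 26: take 20 from left. Merged: [1, 9, 9, 12, 12, 19, 20]
Compare 29 vs 26: take 26 from right. Merged: [1, 9, 9, 12, 12, 19, 20, 26]
Compare 29 vs 27: take 27 from right. Merged: [1, 9, 9, 12, 12, 19, 20, 26, 27]
Append remaining from left: [29, 35]. Merged: [1, 9, 9, 12, 12, 19, 20, 26, 27, 29, 35]

Final merged array: [1, 9, 9, 12, 12, 19, 20, 26, 27, 29, 35]
Total comparisons: 9

The merged array is [1, 9, 9, 12, 12, 19, 20, 26, 27, 29, 35], requiring 9 comparisons. The merge step runs in O(n) time where n is the total number of elements.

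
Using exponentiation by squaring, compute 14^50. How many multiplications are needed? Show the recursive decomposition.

Computing 14^50 by squaring (build up from 14^1; each line after the first costs one multiplication):

14^1 = 14
14^2 = (14^1)^2 = 14^2 = 196
14^3 = 14 * 14^2 = 14 * 196 = 2744
14^6 = (14^3)^2 = 2744^2 = 7529536
14^12 = (14^6)^2 = 7529536^2 = 56693912375296
14^24 = (14^12)^2 = 56693912375296^2 = 3214199700417740936751087616
14^25 = 14 * 14^24 = 14 * 3214199700417740936751087616 = 44998795805848373114515226624
14^50 = (14^25)^2 = 44998795805848373114515226624^2 = 2024891623976437135118764865774783290467102632746078437376

Result: 2024891623976437135118764865774783290467102632746078437376
Multiplications needed: 7 (7 lines after 14^1)

14^50 = 2024891623976437135118764865774783290467102632746078437376. Using exponentiation by squaring, this requires 7 multiplications. The key idea: if the exponent is even, square the half-power; if odd, multiply by the base once.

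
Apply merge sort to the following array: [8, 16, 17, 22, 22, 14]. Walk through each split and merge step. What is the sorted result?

Merge sort trace:

Split: [8, 16, 17, 22, 22, 14] -> [8, 16, 17] and [22, 22, 14]
  Split: [8, 16, 17] -> [8] and [16, 17]
    Split: [16, 17] -> [16] and [17]
    Merge: [16] + [17] -> [16, 17]
  Merge: [8] + [16, 17] -> [8, 16, 17]
  Split: [22, 22, 14] -> [22] and [22, 14]
    Split: [22, 14] -> [22] and [14]
    Merge: [22] + [14] -> [14, 22]
  Merge: [22] + [14, 22] -> [14, 22, 22]
Merge: [8, 16, 17] + [14, 22, 22] -> [8, 14, 16, 17, 22, 22]

Final sorted array: [8, 14, 16, 17, 22, 22]

The merge sort proceeds by recursively splitting the array and merging sorted halves.
After all merges, the sorted array is [8, 14, 16, 17, 22, 22].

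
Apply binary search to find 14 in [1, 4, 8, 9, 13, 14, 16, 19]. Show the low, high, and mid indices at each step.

Binary search for 14 in [1, 4, 8, 9, 13, 14, 16, 19]:

lo=0, hi=7, mid=3, arr[mid]=9 -> 9 < 14, search right half
lo=4, hi=7, mid=5, arr[mid]=14 -> Found target at index 5!

Binary search finds 14 at index 5 after 2 comparisons. The search repeatedly halves the search space by comparing with the middle element.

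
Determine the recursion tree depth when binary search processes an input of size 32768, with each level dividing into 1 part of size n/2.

For divide and conquer with division factor 2:

Problem sizes at each level:
Level 0: 32768
Level 1: 16384
Level 2: 8192
Level 3: 4096
Level 4: 2048
Level 5: 1024
Level 6: 512
Level 7: 256
Level 8: 128
Level 9: 64
Level 10: 32
Level 11: 16
Level 12: 8
Level 13: 4
Level 14: 2
Level 15: 1

The root is level 0 and the size-1 base case is level 15 (the tree spans levels 0 through 15, i.e. 16 levels counting the root), so the depth is the number of divisions: log_2(32768) = 15

The recursion tree depth is log_2(32768) = 15. At each level, the problem size is divided by 2, so it takes 15 divisions to reduce to a base case of size 1. The algorithm makes 1 recursive call at each level.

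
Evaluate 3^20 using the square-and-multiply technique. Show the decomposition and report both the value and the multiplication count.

Computing 3^20 by squaring (build up from 3^1; each line after the first costs one multiplication):

3^1 = 3
3^2 = (3^1)^2 = 3^2 = 9
3^4 = (3^2)^2 = 9^2 = 81
3^5 = 3 * 3^4 = 3 * 81 = 243
3^10 = (3^5)^2 = 243^2 = 59049
3^20 = (3^10)^2 = 59049^2 = 3486784401

Result: 3486784401
Multiplications needed: 5 (5 lines after 3^1)

3^20 = 3486784401. Using exponentiation by squaring, this requires 5 multiplications. The key idea: if the exponent is even, square the half-power; if odd, multiply by the base once.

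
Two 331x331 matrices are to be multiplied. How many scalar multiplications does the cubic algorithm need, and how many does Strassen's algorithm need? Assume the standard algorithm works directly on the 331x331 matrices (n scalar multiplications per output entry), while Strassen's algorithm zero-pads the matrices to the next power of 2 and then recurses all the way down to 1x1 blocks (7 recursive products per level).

Matrix multiplication for 331x331 matrices:

Strassen's algorithm requires power-of-2 dimensions. Pad 331x331 to 512x512 (next power of 2).

Standard algorithm: 331^3 = 36264691 multiplications
Strassen's algorithm: 7^(log2(512)) = 7^9 = 40353607 multiplications
Difference: 36264691 - 40353607 = -4088916 (Strassen uses MORE here due to padding overhead — for small or just-over-power-of-2 n, padding can outweigh the per-level savings)

Standard: 36264691 multiplications (331^3). Strassen: 40353607 multiplications (7^9, after padding to 512x512). Strassen reduces 8 recursive multiplications to 7 at each level.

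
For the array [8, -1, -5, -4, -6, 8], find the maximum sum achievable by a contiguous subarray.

Using Kadane's algorithm on [8, -1, -5, -4, -6, 8]:

Scanning through the array:
Position 1 (value -1): max_ending_here = 7, max_so_far = 8
Position 2 (value -5): max_ending_here = 2, max_so_far = 8
Position 3 (value -4): max_ending_here = -2, max_so_far = 8
Position 4 (value -6): max_ending_here = -6, max_so_far = 8
Position 5 (value 8): max_ending_here = 8, max_so_far = 8

Maximum subarray: [8]
Maximum sum: 8

The maximum subarray is [8] with sum 8. This subarray runs from index 0 to index 0.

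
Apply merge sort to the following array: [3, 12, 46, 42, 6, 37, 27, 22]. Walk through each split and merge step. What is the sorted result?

Merge sort trace:

Split: [3, 12, 46, 42, 6, 37, 27, 22] -> [3, 12, 46, 42] and [6, 37, 27, 22]
  Split: [3, 12, 46, 42] -> [3, 12] and [46, 42]
    Split: [3, 12] -> [3] and [12]
    Merge: [3] + [12] -> [3, 12]
    Split: [46, 42] -> [46] and [42]
    Merge: [46] + [42] -> [42, 46]
  Merge: [3, 12] + [42, 46] -> [3, 12, 42, 46]
  Split: [6, 37, 27, 22] -> [6, 37] and [27, 22]
    Split: [6, 37] -> [6] and [37]
    Merge: [6] + [37] -> [6, 37]
    Split: [27, 22] -> [27] and [22]
    Merge: [27] + [22] -> [22, 27]
  Merge: [6, 37] + [22, 27] -> [6, 22, 27, 37]
Merge: [3, 12, 42, 46] + [6, 22, 27, 37] -> [3, 6, 12, 22, 27, 37, 42, 46]

Final sorted array: [3, 6, 12, 22, 27, 37, 42, 46]

The merge sort proceeds by recursively splitting the array and merging sorted halves.
After all merges, the sorted array is [3, 6, 12, 22, 27, 37, 42, 46].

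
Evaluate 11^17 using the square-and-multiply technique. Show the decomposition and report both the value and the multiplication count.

Computing 11^17 by squaring (build up from 11^1; each line after the first costs one multiplication):

11^1 = 11
11^2 = (11^1)^2 = 11^2 = 121
11^4 = (11^2)^2 = 121^2 = 14641
11^8 = (11^4)^2 = 14641^2 = 214358881
11^16 = (11^8)^2 = 214358881^2 = 45949729863572161
11^17 = 11 * 11^16 = 11 * 45949729863572161 = 505447028499293771

Result: 505447028499293771
Multiplications needed: 5 (5 lines after 11^1)

11^17 = 505447028499293771. Using exponentiation by squaring, this requires 5 multiplications. The key idea: if the exponent is even, square the half-power; if odd, multiply by the base once.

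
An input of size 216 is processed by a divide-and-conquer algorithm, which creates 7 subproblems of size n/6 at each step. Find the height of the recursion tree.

For divide and conquer with division factor 6:

Problem sizes at each level:
Level 0: 216
Level 1: 36
Level 2: 6
Level 3: 1

The root is level 0 and the size-1 base case is level 3 (the tree spans levels 0 through 3, i.e. 4 levels counting the root), so the depth is the number of divisions: log_6(216) = 3

The recursion tree depth is log_6(216) = 3. At each level, the problem size is divided by 6, so it takes 3 divisions to reduce to a base case of size 1. The algorithm makes 7 recursive calls at each level.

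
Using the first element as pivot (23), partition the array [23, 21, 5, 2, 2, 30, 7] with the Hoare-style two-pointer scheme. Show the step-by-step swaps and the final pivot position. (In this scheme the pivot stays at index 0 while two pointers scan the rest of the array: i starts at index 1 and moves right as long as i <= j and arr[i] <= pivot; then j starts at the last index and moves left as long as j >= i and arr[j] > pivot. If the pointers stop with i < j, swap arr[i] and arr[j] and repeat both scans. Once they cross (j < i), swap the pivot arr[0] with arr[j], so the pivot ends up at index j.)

Hoare-style two-pointer partition with pivot = 23:

Initial array: [23, 21, 5, 2, 2, 30, 7]

Pointers start at i = 1, j = 6.
i stops at index 5 (arr[5]=30 > 23), j stops at index 6 (arr[6]=7 <= 23): swap arr[5] and arr[6], array becomes [23, 21, 5, 2, 2, 7, 30]
i ends at 6, j ends at 5: the pointers have crossed (j < i), so scanning stops.

Swap pivot arr[0] with arr[5] to place pivot at position 5: [7, 21, 5, 2, 2, 23, 30]
Pivot position: 5

After partitioning with pivot 23, the array becomes [7, 21, 5, 2, 2, 23, 30]. The pivot is placed at index 5. All elements to the left of the pivot are <= 23, and all elements to the right are > 23.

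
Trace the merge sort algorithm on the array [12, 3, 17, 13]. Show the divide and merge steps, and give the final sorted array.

Merge sort trace:

Split: [12, 3, 17, 13] -> [12, 3] and [17, 13]
  Split: [12, 3] -> [12] and [3]
  Merge: [12] + [3] -> [3, 12]
  Split: [17, 13] -> [17] and [13]
  Merge: [17] + [13] -> [13, 17]
Merge: [3, 12] + [13, 17] -> [3, 12, 13, 17]

Final sorted array: [3, 12, 13, 17]

The merge sort proceeds by recursively splitting the array and merging sorted halves.
After all merges, the sorted array is [3, 12, 13, 17].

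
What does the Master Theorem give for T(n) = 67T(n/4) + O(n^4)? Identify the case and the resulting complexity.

Master Theorem for T(n) = 67T(n/4) + O(n^4):

a = 67, b = 4, c = 4
log_b(a) = log_4(67) = 3.0330

Case 3: c = 4 > log_4(67) = 3.0330
T(n) = O(n^4) = O(n^4)

For T(n) = 67T(n/4) + O(n^4): log_4(67) = 3.0330. This is Case 3 of the Master Theorem (c > log_b(a), work dominated by root), giving O(n^4).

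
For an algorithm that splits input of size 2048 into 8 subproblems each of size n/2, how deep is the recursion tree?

For divide and conquer with division factor 2:

Problem sizes at each level:
Level 0: 2048
Level 1: 1024
Level 2: 512
Level 3: 256
Level 4: 128
Level 5: 64
Level 6: 32
Level 7: 16
Level 8: 8
Level 9: 4
Level 10: 2
Level 11: 1

The root is level 0 and the size-1 base case is level 11 (the tree spans levels 0 through 11, i.e. 12 levels counting the root), so the depth is the number of divisions: log_2(2048) = 11

The recursion tree depth is log_2(2048) = 11. At each level, the problem size is divided by 2, so it takes 11 divisions to reduce to a base case of size 1. The algorithm makes 8 recursive calls at each level.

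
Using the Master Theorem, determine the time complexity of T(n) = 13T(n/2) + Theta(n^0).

Master Theorem for T(n) = 13T(n/2) + O(n^0):

a = 13, b = 2, c = 0
log_b(a) = log_2(13) = 3.7004

Case 1: c = 0 < log_2(13) = 3.7004
T(n) = O(n^(log_2 13))

For T(n) = 13T(n/2) + O(n^0): log_2(13) = 3.7004. This is Case 1 of the Master Theorem (c < log_b(a), work dominated by leaves), giving O(n^(log_2 13)).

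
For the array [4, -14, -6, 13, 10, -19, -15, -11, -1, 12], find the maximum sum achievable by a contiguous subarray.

Using Kadane's algorithm on [4, -14, -6, 13, 10, -19, -15, -11, -1, 12]:

Scanning through the array:
Position 1 (value -14): max_ending_here = -10, max_so_far = 4
Position 2 (value -6): max_ending_here = -6, max_so_far = 4
Position 3 (value 13): max_ending_here = 13, max_so_far = 13
Position 4 (value 10): max_ending_here = 23, max_so_far = 23
Position 5 (value -19): max_ending_here = 4, max_so_far = 23
Position 6 (value -15): max_ending_here = -11, max_so_far = 23
Position 7 (value -11): max_ending_here = -11, max_so_far = 23
Position 8 (value -1): max_ending_here = -1, max_so_far = 23
Position 9 (value 12): max_ending_here = 12, max_so_far = 23

Maximum subarray: [13, 10]
Maximum sum: 23

The maximum subarray is [13, 10] with sum 23. This subarray runs from index 3 to index 4.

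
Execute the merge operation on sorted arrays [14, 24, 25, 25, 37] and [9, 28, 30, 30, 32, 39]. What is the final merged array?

Merging process:

Compare 14 vs 9: take 9 from right. Merged: [9]
Compare 14 vs 28: take 14 from left. Merged: [9, 14]
Compare 24 vs 28: take 24 from left. Merged: [9, 14, 24]
Compare 25 vs 28: take 25 from left. Merged: [9, 14, 24, 25]
Compare 25 vs 28: take 25 from left. Merged: [9, 14, 24, 25, 25]
Compare 37 vs 28: take 28 from right. Merged: [9, 14, 24, 25, 25, 28]
Compare 37 vs 30: take 30 from right. Merged: [9, 14, 24, 25, 25, 28, 30]
Compare 37 vs 30: take 30 from right. Merged: [9, 14, 24, 25, 25, 28, 30, 30]
Compare 37 vs 32: take 32 from right. Merged: [9, 14, 24, 25, 25, 28, 30, 30, 32]
Compare 37 vs 39: take 37 from left. Merged: [9, 14, 24, 25, 25, 28, 30, 30, 32, 37]
Append remaining from right: [39]. Merged: [9, 14, 24, 25, 25, 28, 30, 30, 32, 37, 39]

Final merged array: [9, 14, 24, 25, 25, 28, 30, 30, 32, 37, 39]
Total comparisons: 10

The merged array is [9, 14, 24, 25, 25, 28, 30, 30, 32, 37, 39], requiring 10 comparisons. The merge step runs in O(n) time where n is the total number of elements.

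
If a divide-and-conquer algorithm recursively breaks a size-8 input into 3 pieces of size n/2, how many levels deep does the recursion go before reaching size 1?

For divide and conquer with division factor 2:

Problem sizes at each level:
Level 0: 8
Level 1: 4
Level 2: 2
Level 3: 1

The root is level 0 and the size-1 base case is level 3 (the tree spans levels 0 through 3, i.e. 4 levels counting the root), so the depth is the number of divisions: log_2(8) = 3

The recursion tree depth is log_2(8) = 3. At each level, the problem size is divided by 2, so it takes 3 divisions to reduce to a base case of size 1. The algorithm makes 3 recursive calls at each level.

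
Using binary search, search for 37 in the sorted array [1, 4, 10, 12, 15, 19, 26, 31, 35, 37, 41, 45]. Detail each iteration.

Binary search for 37 in [1, 4, 10, 12, 15, 19, 26, 31, 35, 37, 41, 45]:

lo=0, hi=11, mid=5, arr[mid]=19 -> 19 < 37, search right half
lo=6, hi=11, mid=8, arr[mid]=35 -> 35 < 37, search right half
lo=9, hi=11, mid=10, arr[mid]=41 -> 41 > 37, search left half
lo=9, hi=9, mid=9, arr[mid]=37 -> Found target at index 9!

Binary search finds 37 at index 9 after 4 comparisons. The search repeatedly halves the search space by comparing with the middle element.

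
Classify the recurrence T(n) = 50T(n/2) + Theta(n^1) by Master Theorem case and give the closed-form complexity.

Master Theorem for T(n) = 50T(n/2) + O(n^1):

a = 50, b = 2, c = 1
log_b(a) = log_2(50) = 5.6439

Case 1: c = 1 < log_2(50) = 5.6439
T(n) = O(n^(log_2 50))

For T(n) = 50T(n/2) + O(n^1): log_2(50) = 5.6439. This is Case 1 of the Master Theorem (c < log_b(a), work dominated by leaves), giving O(n^(log_2 50)).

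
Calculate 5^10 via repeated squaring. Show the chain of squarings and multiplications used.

Computing 5^10 by squaring (build up from 5^1; each line after the first costs one multiplication):

5^1 = 5
5^2 = (5^1)^2 = 5^2 = 25
5^4 = (5^2)^2 = 25^2 = 625
5^5 = 5 * 5^4 = 5 * 625 = 3125
5^10 = (5^5)^2 = 3125^2 = 9765625

Result: 9765625
Multiplications needed: 4 (4 lines after 5^1)

5^10 = 9765625. Using exponentiation by squaring, this requires 4 multiplications. The key idea: if the exponent is even, square the half-power; if odd, multiply by the base once.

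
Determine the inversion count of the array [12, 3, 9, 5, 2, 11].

Finding inversions in [12, 3, 9, 5, 2, 11]:

(0, 1): arr[0]=12 > arr[1]=3
(0, 2): arr[0]=12 > arr[2]=9
(0, 3): arr[0]=12 > arr[3]=5
(0, 4): arr[0]=12 > arr[4]=2
(0, 5): arr[0]=12 > arr[5]=11
(1, 4): arr[1]=3 > arr[4]=2
(2, 3): arr[2]=9 > arr[3]=5
(2, 4): arr[2]=9 > arr[4]=2
(3, 4): arr[3]=5 > arr[4]=2

Total inversions: 9

The array has 9 inversion(s): (0,1), (0,2), (0,3), (0,4), (0,5), (1,4), (2,3), (2,4), (3,4). Each pair (i,j) satisfies i < j and arr[i] > arr[j].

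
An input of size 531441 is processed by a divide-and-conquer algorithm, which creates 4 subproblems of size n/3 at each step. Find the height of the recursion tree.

For divide and conquer with division factor 3:

Problem sizes at each level:
Level 0: 531441
Level 1: 177147
Level 2: 59049
Level 3: 19683
Level 4: 6561
Level 5: 2187
Level 6: 729
Level 7: 243
Level 8: 81
Level 9: 27
Level 10: 9
Level 11: 3
Level 12: 1

The root is level 0 and the size-1 base case is level 12 (the tree spans levels 0 through 12, i.e. 13 levels counting the root), so the depth is the number of divisions: log_3(531441) = 12

The recursion tree depth is log_3(531441) = 12. At each level, the problem size is divided by 3, so it takes 12 divisions to reduce to a base case of size 1. The algorithm makes 4 recursive calls at each level.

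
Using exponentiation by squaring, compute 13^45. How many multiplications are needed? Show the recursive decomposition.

Computing 13^45 by squaring (build up from 13^1; each line after the first costs one multiplication):

13^1 = 13
13^2 = (13^1)^2 = 13^2 = 169
13^4 = (13^2)^2 = 169^2 = 28561
13^5 = 13 * 13^4 = 13 * 28561 = 371293
13^10 = (13^5)^2 = 371293^2 = 137858491849
13^11 = 13 * 13^10 = 13 * 137858491849 = 1792160394037
13^22 = (13^11)^2 = 1792160394037^2 = 3211838877954855105157369
13^44 = (13^22)^2 = 3211838877954855105157369^2 = 10315908977942302627204470186314316211062255002161
13^45 = 13 * 13^44 = 13 * 10315908977942302627204470186314316211062255002161 = 134106816713249934153658112422086110743809315028093

Result: 134106816713249934153658112422086110743809315028093
Multiplications needed: 8 (8 lines after 13^1)

13^45 = 134106816713249934153658112422086110743809315028093. Using exponentiation by squaring, this requires 8 multiplications. The key idea: if the exponent is even, square the half-power; if odd, multiply by the base once.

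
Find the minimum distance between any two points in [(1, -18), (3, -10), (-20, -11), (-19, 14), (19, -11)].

Computing all pairwise distances among 5 points:

d((1, -18), (3, -10)) = 8.2462 <-- minimum
d((1, -18), (-20, -11)) = 22.1359
d((1, -18), (-19, 14)) = 37.7359
d((1, -18), (19, -11)) = 19.3132
d((3, -10), (-20, -11)) = 23.0217
d((3, -10), (-19, 14)) = 32.5576
d((3, -10), (19, -11)) = 16.0312
d((-20, -11), (-19, 14)) = 25.02
d((-20, -11), (19, -11)) = 39.0
d((-19, 14), (19, -11)) = 45.4863

Closest pair: (1, -18) and (3, -10) with distance 8.2462

The closest pair is (1, -18) and (3, -10) with Euclidean distance 8.2462. For 5 points, brute-force pairwise comparison is shown above. For large n, the divide-and-conquer algorithm (sort by x, recurse on halves, check the dividing strip) achieves O(n log n).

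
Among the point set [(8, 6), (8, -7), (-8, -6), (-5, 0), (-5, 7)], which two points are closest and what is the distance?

Computing all pairwise distances among 5 points:

d((8, 6), (8, -7)) = 13.0
d((8, 6), (-8, -6)) = 20.0
d((8, 6), (-5, 0)) = 14.3178
d((8, 6), (-5, 7)) = 13.0384
d((8, -7), (-8, -6)) = 16.0312
d((8, -7), (-5, 0)) = 14.7648
d((8, -7), (-5, 7)) = 19.105
d((-8, -6), (-5, 0)) = 6.7082 <-- minimum
d((-8, -6), (-5, 7)) = 13.3417
d((-5, 0), (-5, 7)) = 7.0

Closest pair: (-8, -6) and (-5, 0) with distance 6.7082

The closest pair is (-8, -6) and (-5, 0) with Euclidean distance 6.7082. For 5 points, brute-force pairwise comparison is shown above. For large n, the divide-and-conquer algorithm (sort by x, recurse on halves, check the dividing strip) achieves O(n log n).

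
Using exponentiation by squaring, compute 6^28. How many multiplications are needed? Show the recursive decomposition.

Computing 6^28 by squaring (build up from 6^1; each line after the first costs one multiplication):

6^1 = 6
6^2 = (6^1)^2 = 6^2 = 36
6^3 = 6 * 6^2 = 6 * 36 = 216
6^6 = (6^3)^2 = 216^2 = 46656
6^7 = 6 * 6^6 = 6 * 46656 = 279936
6^14 = (6^7)^2 = 279936^2 = 78364164096
6^28 = (6^14)^2 = 78364164096^2 = 6140942214464815497216

Result: 6140942214464815497216
Multiplications needed: 6 (6 lines after 6^1)

6^28 = 6140942214464815497216. Using exponentiation by squaring, this requires 6 multiplications. The key idea: if the exponent is even, square the half-power; if odd, multiply by the base once.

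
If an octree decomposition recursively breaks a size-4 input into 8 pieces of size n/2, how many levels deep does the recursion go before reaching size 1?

For divide and conquer with division factor 2:

Problem sizes at each level:
Level 0: 4
Level 1: 2
Level 2: 1

The root is level 0 and the size-1 base case is level 2 (the tree spans levels 0 through 2, i.e. 3 levels counting the root), so the depth is the number of divisions: log_2(4) = 2

The recursion tree depth is log_2(4) = 2. At each level, the problem size is divided by 2, so it takes 2 divisions to reduce to a base case of size 1. The algorithm makes 8 recursive calls at each level.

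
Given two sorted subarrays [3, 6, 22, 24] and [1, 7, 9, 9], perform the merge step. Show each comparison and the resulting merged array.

Merging process:

Compare 3 vs 1: take 1 from right. Merged: [1]
Compare 3 vs 7: take 3 from left. Merged: [1, 3]
Compare 6 vs 7: take 6 from left. Merged: [1, 3, 6]
Compare 22 vs 7: take 7 from right. Merged: [1, 3, 6, 7]
Compare 22 vs 9: take 9 from right. Merged: [1, 3, 6, 7, 9]
Compare 22 vs 9: take 9 from right. Merged: [1, 3, 6, 7, 9, 9]
Append remaining from left: [22, 24]. Merged: [1, 3, 6, 7, 9, 9, 22, 24]

Final merged array: [1, 3, 6, 7, 9, 9, 22, 24]
Total comparisons: 6

The merged array is [1, 3, 6, 7, 9, 9, 22, 24], requiring 6 comparisons. The merge step runs in O(n) time where n is the total number of elements.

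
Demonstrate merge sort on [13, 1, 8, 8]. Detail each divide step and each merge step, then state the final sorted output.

Merge sort trace:

Split: [13, 1, 8, 8] -> [13, 1] and [8, 8]
  Split: [13, 1] -> [13] and [1]
  Merge: [13] + [1] -> [1, 13]
  Split: [8, 8] -> [8] and [8]
  Merge: [8] + [8] -> [8, 8]
Merge: [1, 13] + [8, 8] -> [1, 8, 8, 13]

Final sorted array: [1, 8, 8, 13]

The merge sort proceeds by recursively splitting the array and merging sorted halves.
After all merges, the sorted array is [1, 8, 8, 13].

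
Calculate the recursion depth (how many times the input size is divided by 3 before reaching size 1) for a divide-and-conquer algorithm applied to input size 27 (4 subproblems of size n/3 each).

For divide and conquer with division factor 3:

Problem sizes at each level:
Level 0: 27
Level 1: 9
Level 2: 3
Level 3: 1

The root is level 0 and the size-1 base case is level 3 (the tree spans levels 0 through 3, i.e. 4 levels counting the root), so the depth is the number of divisions: log_3(27) = 3

The recursion tree depth is log_3(27) = 3. At each level, the problem size is divided by 3, so it takes 3 divisions to reduce to a base case of size 1. The algorithm makes 4 recursive calls at each level.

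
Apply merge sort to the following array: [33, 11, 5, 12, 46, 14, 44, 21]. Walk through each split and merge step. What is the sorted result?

Merge sort trace:

Split: [33, 11, 5, 12, 46, 14, 44, 21] -> [33, 11, 5, 12] and [46, 14, 44, 21]
  Split: [33, 11, 5, 12] -> [33, 11] and [5, 12]
    Split: [33, 11] -> [33] and [11]
    Merge: [33] + [11] -> [11, 33]
    Split: [5, 12] -> [5] and [12]
    Merge: [5] + [12] -> [5, 12]
  Merge: [11, 33] + [5, 12] -> [5, 11, 12, 33]
  Split: [46, 14, 44, 21] -> [46, 14] and [44, 21]
    Split: [46, 14] -> [46] and [14]
    Merge: [46] + [14] -> [14, 46]
    Split: [44, 21] -> [44] and [21]
    Merge: [44] + [21] -> [21, 44]
  Merge: [14, 46] + [21, 44] -> [14, 21, 44, 46]
Merge: [5, 11, 12, 33] + [14, 21, 44, 46] -> [5, 11, 12, 14, 21, 33, 44, 46]

Final sorted array: [5, 11, 12, 14, 21, 33, 44, 46]

The merge sort proceeds by recursively splitting the array and merging sorted halves.
After all merges, the sorted array is [5, 11, 12, 14, 21, 33, 44, 46].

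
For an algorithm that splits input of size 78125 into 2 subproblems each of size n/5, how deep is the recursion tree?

For divide and conquer with division factor 5:

Problem sizes at each level:
Level 0: 78125
Level 1: 15625
Level 2: 3125
Level 3: 625
Level 4: 125
Level 5: 25
Level 6: 5
Level 7: 1

The root is level 0 and the size-1 base case is level 7 (the tree spans levels 0 through 7, i.e. 8 levels counting the root), so the depth is the number of divisions: log_5(78125) = 7

The recursion tree depth is log_5(78125) = 7. At each level, the problem size is divided by 5, so it takes 7 divisions to reduce to a base case of size 1. The algorithm makes 2 recursive calls at each level.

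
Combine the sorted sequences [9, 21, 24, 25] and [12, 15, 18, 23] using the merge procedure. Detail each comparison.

Merging process:

Compare 9 vs 12: take 9 from left. Merged: [9]
Compare 21 vs 12: take 12 from right. Merged: [9, 12]
Compare 21 vs 15: take 15 from right. Merged: [9, 12, 15]
Compare 21 vs 18: take 18 from right. Merged: [9, 12, 15, 18]
Compare 21 vs 23: take 21 from left. Merged: [9, 12, 15, 18, 21]
Compare 24 vs 23: take 23 from right. Merged: [9, 12, 15, 18, 21, 23]
Append remaining from left: [24, 25]. Merged: [9, 12, 15, 18, 21, 23, 24, 25]

Final merged array: [9, 12, 15, 18, 21, 23, 24, 25]
Total comparisons: 6

The merged array is [9, 12, 15, 18, 21, 23, 24, 25], requiring 6 comparisons. The merge step runs in O(n) time where n is the total number of elements.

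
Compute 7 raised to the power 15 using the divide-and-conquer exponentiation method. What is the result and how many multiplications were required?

Computing 7^15 by squaring (build up from 7^1; each line after the first costs one multiplication):

7^1 = 7
7^2 = (7^1)^2 = 7^2 = 49
7^3 = 7 * 7^2 = 7 * 49 = 343
7^6 = (7^3)^2 = 343^2 = 117649
7^7 = 7 * 7^6 = 7 * 117649 = 823543
7^14 = (7^7)^2 = 823543^2 = 678223072849
7^15 = 7 * 7^14 = 7 * 678223072849 = 4747561509943

Result: 4747561509943
Multiplications needed: 6 (6 lines after 7^1)

7^15 = 4747561509943. Using exponentiation by squaring, this requires 6 multiplications. The key idea: if the exponent is even, square the half-power; if odd, multiply by the base once.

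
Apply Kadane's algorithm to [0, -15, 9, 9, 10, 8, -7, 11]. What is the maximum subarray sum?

Using Kadane's algorithm on [0, -15, 9, 9, 10, 8, -7, 11]:

Scanning through the array:
Position 1 (value -15): max_ending_here = -15, max_so_far = 0
Position 2 (value 9): max_ending_here = 9, max_so_far = 9
Position 3 (value 9): max_ending_here = 18, max_so_far = 18
Position 4 (value 10): max_ending_here = 28, max_so_far = 28
Position 5 (value 8): max_ending_here = 36, max_so_far = 36
Position 6 (value -7): max_ending_here = 29, max_so_far = 36
Position 7 (value 11): max_ending_here = 40, max_so_far = 40

Maximum subarray: [9, 9, 10, 8, -7, 11]
Maximum sum: 40

The maximum subarray is [9, 9, 10, 8, -7, 11] with sum 40. This subarray runs from index 2 to index 7.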